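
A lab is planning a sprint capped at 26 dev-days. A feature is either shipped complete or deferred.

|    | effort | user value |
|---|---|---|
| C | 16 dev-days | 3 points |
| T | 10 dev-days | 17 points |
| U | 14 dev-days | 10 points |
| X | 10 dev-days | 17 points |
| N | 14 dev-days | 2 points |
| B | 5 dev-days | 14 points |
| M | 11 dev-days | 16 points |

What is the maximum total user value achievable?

Treat it as a binary knapsack problem.
Take T, X, and B: effort 10 + 10 + 5 = 25 ≤ 26, user value 17 + 17 + 14 = 48.
No other feasible combination does better.

48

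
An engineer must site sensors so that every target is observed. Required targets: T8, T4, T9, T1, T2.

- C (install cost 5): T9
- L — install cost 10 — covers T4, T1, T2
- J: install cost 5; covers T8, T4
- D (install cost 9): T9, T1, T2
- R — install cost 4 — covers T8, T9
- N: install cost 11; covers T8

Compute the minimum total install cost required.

14

Choose J and D: together they cover T8, T4, T9, T1, T2 — every target.
Total install cost: 5 + 9 = 14.
No cover costs less than 14.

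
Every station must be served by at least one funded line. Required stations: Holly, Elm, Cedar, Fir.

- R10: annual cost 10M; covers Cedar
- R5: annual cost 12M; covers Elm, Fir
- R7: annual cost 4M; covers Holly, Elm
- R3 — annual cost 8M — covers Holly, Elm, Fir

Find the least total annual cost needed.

The greedy cost-per-new-station heuristic would pick R7, R3, and R10 for 22, but a cheaper cover exists.
Choose R10 and R3: together they cover Holly, Elm, Cedar, Fir — every station.
Total annual cost: 10 + 8 = 18.
No cover costs less than 18.

18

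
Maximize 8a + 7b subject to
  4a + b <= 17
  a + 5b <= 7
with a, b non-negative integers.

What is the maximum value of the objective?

32

The continuous relaxation peaks at (4.11, 0.579) with value 36.89; rounding to a feasible lattice point costs some objective.
(a,b)=(4,0): 4·4+1·0=16≤17, 1·4+5·0=4≤7, objective 32.
(a,b)=(3,0): 4·3+1·0=12≤17, 1·3+5·0=3≤7, objective 24.
The best lattice point is (4,0), giving 32.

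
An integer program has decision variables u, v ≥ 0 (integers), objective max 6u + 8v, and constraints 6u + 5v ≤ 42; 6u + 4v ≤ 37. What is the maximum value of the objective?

Relaxing integrality, the LP optimum is 67.20 at (u,v) = (0, 8.4), which is not an integer point.
(u,v)=(0,8): 6·0+5·8=40≤42, 6·0+4·8=32≤37, objective 64.
(u,v)=(1,7): 6·1+5·7=41≤42, 6·1+4·7=34≤37, objective 62.
(u,v)=(0,7): 6·0+5·7=35≤42, 6·0+4·7=28≤37, objective 56.
No feasible integer point exceeds 64.

64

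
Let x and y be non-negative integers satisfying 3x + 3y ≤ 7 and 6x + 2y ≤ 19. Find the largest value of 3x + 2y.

6

(x,y)=(2,0): 3·2+3·0=6≤7, 6·2+2·0=12≤19, objective 6.
(x,y)=(1,1): 3·1+3·1=6≤7, 6·1+2·1=8≤19, objective 5.
(x,y)=(1,0): 3·1+3·0=3≤7, 6·1+2·0=6≤19, objective 3.
No feasible integer point exceeds 6.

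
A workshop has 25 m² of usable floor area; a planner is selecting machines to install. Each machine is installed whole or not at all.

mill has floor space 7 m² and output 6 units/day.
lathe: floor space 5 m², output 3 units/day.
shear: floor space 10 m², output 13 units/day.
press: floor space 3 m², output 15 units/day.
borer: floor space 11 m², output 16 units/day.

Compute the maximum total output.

44

Allowing fractional choices, the relaxed optimum would be about 44.9, but machines are indivisible.
mill + press + borer: floor space 7 + 3 + 11 = 21 ≤ 25, output 6 + 15 + 16 = 37.
shear + press + borer: floor space 10 + 3 + 11 = 24 ≤ 25, output 13 + 15 + 16 = 44.
Best is shear, press, and borer with total output 44.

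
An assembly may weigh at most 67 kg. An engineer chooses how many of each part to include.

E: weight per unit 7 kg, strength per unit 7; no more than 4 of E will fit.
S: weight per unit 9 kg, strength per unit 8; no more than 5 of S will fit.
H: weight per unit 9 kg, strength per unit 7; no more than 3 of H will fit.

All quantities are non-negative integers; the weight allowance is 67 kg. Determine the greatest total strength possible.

61

3×E, 4×S, and 1×H: weight 66 ≤ 67, strength 3·7 + 4·8 + 1·7 = 60.
3×E and 5×S: weight 66 ≤ 67, strength 3·7 + 5·8 = 61.
Best is 61.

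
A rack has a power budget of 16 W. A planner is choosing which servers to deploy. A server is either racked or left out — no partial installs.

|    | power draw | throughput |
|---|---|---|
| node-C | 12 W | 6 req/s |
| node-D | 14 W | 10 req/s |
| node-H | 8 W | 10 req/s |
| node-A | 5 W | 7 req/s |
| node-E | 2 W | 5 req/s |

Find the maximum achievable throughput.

Take node-H, node-A, and node-E: power draw 8 + 5 + 2 = 15 ≤ 16, throughput 10 + 7 + 5 = 22.
No other feasible combination does better.

22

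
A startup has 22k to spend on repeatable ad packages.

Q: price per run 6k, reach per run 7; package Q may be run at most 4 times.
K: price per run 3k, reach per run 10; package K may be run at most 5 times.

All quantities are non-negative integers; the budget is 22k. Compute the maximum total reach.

57

This is a bounded integer knapsack.
1×Q and 5×K: price 21 ≤ 22, reach 1·7 + 5·10 = 57.
5×K: price 15 ≤ 22, reach 5·10 = 50.
Best is 57.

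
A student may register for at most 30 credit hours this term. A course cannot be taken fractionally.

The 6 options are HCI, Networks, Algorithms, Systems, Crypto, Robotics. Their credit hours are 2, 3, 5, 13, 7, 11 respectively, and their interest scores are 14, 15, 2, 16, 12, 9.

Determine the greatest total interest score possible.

HCI + Networks + Systems + Robotics: credit hours 2 + 3 + 13 + 11 = 29 ≤ 30, interest score 14 + 15 + 16 + 9 = 54.
HCI + Networks + Systems + Crypto: credit hours 2 + 3 + 13 + 7 = 25 ≤ 30, interest score 14 + 15 + 16 + 12 = 57.
HCI + Networks + Algorithms + Systems + Crypto: credit hours 2 + 3 + 5 + 13 + 7 = 30 ≤ 30, interest score 14 + 15 + 2 + 16 + 12 = 59.
Best is HCI, Networks, Algorithms, Systems, and Crypto with total interest score 59.

59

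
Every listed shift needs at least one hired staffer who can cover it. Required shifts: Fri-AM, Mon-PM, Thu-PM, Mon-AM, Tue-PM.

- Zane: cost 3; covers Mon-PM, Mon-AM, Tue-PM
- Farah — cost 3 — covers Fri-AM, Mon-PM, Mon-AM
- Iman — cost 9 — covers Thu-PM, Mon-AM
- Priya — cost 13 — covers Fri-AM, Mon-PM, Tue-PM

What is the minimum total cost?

15

Choose Zane, Farah, and Iman: together they cover Fri-AM, Mon-PM, Thu-PM, Mon-AM, Tue-PM — every shift.
Total cost: 3 + 3 + 9 = 15.
No cover costs less than 15.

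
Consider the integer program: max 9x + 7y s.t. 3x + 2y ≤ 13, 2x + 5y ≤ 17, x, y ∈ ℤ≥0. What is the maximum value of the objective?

41

(x,y)=(3,2) is feasible, giving 41.
(x,y)=(3,1) is feasible, giving 34.
No feasible integer point exceeds 41.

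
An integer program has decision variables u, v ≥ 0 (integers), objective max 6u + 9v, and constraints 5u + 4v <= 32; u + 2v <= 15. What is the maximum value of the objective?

63

Relaxing integrality, the LP optimum is 68.50 at (u,v) = (0.667, 7.17), which is not an integer point.
(u,v)=(0,7) is feasible, giving 63.
(u,v)=(1,6) is feasible, giving 60.
No feasible integer point exceeds 63.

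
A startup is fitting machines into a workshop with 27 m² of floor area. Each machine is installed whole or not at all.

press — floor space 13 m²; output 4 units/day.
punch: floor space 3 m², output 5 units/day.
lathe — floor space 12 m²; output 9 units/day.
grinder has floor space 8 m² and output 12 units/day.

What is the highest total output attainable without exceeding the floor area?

This is an integer program with binary decision variables.
Allowing fractional choices, the relaxed optimum would be about 27.2, but machines are indivisible.
punch + lathe + grinder: floor space 3 + 12 + 8 = 23 ≤ 27, output 5 + 9 + 12 = 26.
lathe + grinder: floor space 12 + 8 = 20 ≤ 27, output 9 + 12 = 21.
Best is punch, lathe, and grinder with total output 26.

26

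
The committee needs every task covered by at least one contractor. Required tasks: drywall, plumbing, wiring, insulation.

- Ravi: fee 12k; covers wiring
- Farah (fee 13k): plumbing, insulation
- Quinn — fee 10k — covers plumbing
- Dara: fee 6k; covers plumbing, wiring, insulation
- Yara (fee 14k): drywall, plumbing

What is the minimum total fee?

20

Choose Dara and Yara: together they cover drywall, plumbing, wiring, insulation — every task.
Total fee: 6 + 14 = 20.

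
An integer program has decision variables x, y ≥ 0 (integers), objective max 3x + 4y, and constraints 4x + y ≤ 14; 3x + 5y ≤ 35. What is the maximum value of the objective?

28

(x,y)=(0,7): 4·0+1·7=7≤14, 3·0+5·7=35≤35, objective 28.
(x,y)=(1,6): 4·1+1·6=10≤14, 3·1+5·6=33≤35, objective 27.
(x,y)=(2,5): 4·2+1·5=13≤14, 3·2+5·5=31≤35, objective 26.
Maximum is 28 at (x,y)=(0,7).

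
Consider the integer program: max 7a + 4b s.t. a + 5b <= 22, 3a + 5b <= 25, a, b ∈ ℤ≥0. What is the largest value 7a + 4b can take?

56

Relaxing integrality, the LP optimum is 58.33 at (a,b) = (8.33, 0), which is not an integer point.
(a,b)=(8,0): 1·8+5·0=8≤22, 3·8+5·0=24≤25, objective 56.
(a,b)=(7,0): 1·7+5·0=7≤22, 3·7+5·0=21≤25, objective 49.
The best lattice point is (8,0), giving 56.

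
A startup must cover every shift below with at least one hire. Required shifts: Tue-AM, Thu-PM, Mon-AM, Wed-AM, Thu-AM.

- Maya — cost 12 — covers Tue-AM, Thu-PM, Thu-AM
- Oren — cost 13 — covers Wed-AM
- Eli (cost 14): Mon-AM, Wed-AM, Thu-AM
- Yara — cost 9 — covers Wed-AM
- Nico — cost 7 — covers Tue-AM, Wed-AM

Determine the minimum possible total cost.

26

The greedy cost-per-new-shift heuristic would pick Nico, Maya, and Eli for 33, but a cheaper cover exists.
Choose Maya and Eli: together they cover Tue-AM, Thu-PM, Mon-AM, Wed-AM, Thu-AM — every shift.
Total cost: 12 + 14 = 26.
No cover costs less than 26.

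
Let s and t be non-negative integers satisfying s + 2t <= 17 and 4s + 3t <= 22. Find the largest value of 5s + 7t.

49

Relaxing integrality, the LP optimum is 51.33 at (s,t) = (0, 7.33), which is not an integer point.
(s,t)=(0,7): 1·0+2·7=14≤17, 4·0+3·7=21≤22, objective 49.
(s,t)=(1,6): 1·1+2·6=13≤17, 4·1+3·6=22≤22, objective 47.
(s,t)=(0,6): 1·0+2·6=12≤17, 4·0+3·6=18≤22, objective 42.
Maximum is 49 at (s,t)=(0,7).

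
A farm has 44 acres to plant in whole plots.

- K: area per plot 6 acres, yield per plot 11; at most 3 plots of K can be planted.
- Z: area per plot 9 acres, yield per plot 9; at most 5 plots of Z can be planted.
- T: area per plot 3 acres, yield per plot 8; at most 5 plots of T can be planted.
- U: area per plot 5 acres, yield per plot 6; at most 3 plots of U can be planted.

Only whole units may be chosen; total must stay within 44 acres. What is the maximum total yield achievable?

85

This is a bounded integer knapsack.
Take 3×K, 5×T, and 2×U: area 43 ≤ 44, yield 3·11 + 5·8 + 2·6 = 85.
T has the best ratio (8/3) and is taken to its limit of 5; remaining capacity is filled optimally with the others.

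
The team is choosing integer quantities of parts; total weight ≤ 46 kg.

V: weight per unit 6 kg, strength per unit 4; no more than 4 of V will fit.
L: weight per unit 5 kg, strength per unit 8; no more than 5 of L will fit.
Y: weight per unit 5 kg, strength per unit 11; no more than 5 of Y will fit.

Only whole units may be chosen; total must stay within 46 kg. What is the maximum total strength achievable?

87

4×L and 5×Y: weight 45 ≤ 46, strength 4·8 + 5·11 = 87.
5×L and 4×Y: weight 45 ≤ 46, strength 5·8 + 4·11 = 84.
Best is 87.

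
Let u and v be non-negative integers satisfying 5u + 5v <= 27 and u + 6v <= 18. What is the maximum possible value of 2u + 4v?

14

Relaxing integrality, the LP optimum is 15.84 at (u,v) = (2.88, 2.52), which is not an integer point.
(u,v)=(3,2): 5·3+5·2=25≤27, 1·3+6·2=15≤18, objective 14.
(u,v)=(2,2): 5·2+5·2=20≤27, 1·2+6·2=14≤18, objective 12.
(u,v)=(4,1): 5·4+5·1=25≤27, 1·4+6·1=10≤18, objective 12.
The best lattice point is (3,2), giving 14.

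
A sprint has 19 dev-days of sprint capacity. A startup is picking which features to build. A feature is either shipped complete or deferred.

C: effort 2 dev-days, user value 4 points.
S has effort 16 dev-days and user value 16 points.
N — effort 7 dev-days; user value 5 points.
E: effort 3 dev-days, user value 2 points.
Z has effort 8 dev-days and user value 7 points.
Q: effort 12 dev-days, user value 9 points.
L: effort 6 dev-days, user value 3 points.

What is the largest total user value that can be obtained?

20

S + E: effort 16 + 3 = 19 ≤ 19, user value 16 + 2 = 18.
S: effort 16 ≤ 19, user value 16.
C + S: effort 2 + 16 = 18 ≤ 19, user value 4 + 16 = 20.
Best is C and S with total user value 20.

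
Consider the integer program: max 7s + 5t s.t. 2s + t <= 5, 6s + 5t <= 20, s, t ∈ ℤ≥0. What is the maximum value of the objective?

20

The continuous relaxation peaks at (1.25, 2.5) with value 21.25; rounding to a feasible lattice point costs some objective.
(s,t)=(0,4): 2·0+1·4=4≤5, 6·0+5·4=20≤20, objective 20.
(s,t)=(2,1): 2·2+1·1=5≤5, 6·2+5·1=17≤20, objective 19.
(s,t)=(1,2): 2·1+1·2=4≤5, 6·1+5·2=16≤20, objective 17.
Maximum is 20 at (s,t)=(0,4).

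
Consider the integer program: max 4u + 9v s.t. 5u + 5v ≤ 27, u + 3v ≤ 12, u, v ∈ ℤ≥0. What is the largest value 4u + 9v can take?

(u,v)=(0,4): 5·0+5·4=20≤27, 1·0+3·4=12≤12, objective 36.
(u,v)=(2,3): 5·2+5·3=25≤27, 1·2+3·3=11≤12, objective 35.
(u,v)=(1,3): 5·1+5·3=20≤27, 1·1+3·3=10≤12, objective 31.
The best lattice point is (0,4), giving 36.

36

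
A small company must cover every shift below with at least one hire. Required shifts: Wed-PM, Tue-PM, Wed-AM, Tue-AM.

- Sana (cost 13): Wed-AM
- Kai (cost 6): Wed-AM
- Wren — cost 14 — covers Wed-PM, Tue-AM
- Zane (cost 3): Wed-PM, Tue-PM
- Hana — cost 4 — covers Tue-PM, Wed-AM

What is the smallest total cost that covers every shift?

The greedy cost-per-new-shift heuristic would pick Zane, Hana, and Wren for 21, but a cheaper cover exists.
Choose Wren and Hana: together they cover Wed-PM, Tue-PM, Wed-AM, Tue-AM — every shift.
Total cost: 14 + 4 = 18.
No cover costs less than 18.

18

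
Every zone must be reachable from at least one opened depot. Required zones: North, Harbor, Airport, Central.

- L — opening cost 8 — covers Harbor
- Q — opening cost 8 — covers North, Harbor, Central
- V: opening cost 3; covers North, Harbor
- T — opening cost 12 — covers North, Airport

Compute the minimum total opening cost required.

The greedy cost-per-new-zone heuristic would pick V, Q, and T for 23, but a cheaper cover exists.
Choose Q and T: together they cover North, Harbor, Airport, Central — every zone.
Total opening cost: 8 + 12 = 20.
No cover costs less than 20.

20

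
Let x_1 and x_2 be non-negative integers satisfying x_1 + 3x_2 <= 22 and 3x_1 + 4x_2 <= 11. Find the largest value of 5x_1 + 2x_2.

(x_1,x_2)=(3,0) is feasible, giving 15.
(x_1,x_2)=(2,1) is feasible, giving 12.
(x_1,x_2)=(2,0) is feasible, giving 10.
The best lattice point is (3,0), giving 15.

15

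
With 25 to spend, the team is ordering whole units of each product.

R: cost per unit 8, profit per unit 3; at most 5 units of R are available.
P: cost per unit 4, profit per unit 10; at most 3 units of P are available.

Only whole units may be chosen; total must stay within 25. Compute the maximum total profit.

33

P has the best ratio (10/4); taking only P gives at most 3×10 = 30 (stopped by the supply cap of 3).
Mixing does better — 1×R and 3×P: cost 20 ≤ 25, profit 1·3 + 3·10 = 33.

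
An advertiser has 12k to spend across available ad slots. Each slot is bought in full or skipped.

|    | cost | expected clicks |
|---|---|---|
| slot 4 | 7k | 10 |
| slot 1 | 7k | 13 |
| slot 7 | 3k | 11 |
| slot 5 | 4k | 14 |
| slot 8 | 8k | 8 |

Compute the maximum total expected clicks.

slot 7 + slot 5: cost 3 + 4 = 7 ≤ 12, expected clicks 11 + 14 = 25.
slot 1 + slot 5: cost 7 + 4 = 11 ≤ 12, expected clicks 13 + 14 = 27.
Best is slot 1 and slot 5 with total expected clicks 27.

27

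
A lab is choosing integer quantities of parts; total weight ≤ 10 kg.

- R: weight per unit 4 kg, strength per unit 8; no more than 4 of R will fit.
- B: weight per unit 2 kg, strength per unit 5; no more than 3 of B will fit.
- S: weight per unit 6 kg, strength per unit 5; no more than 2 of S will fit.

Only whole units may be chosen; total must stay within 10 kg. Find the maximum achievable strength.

This is a bounded integer knapsack.
1×R and 3×B: weight 10 ≤ 10, strength 1·8 + 3·5 = 23.
2×R and 1×B: weight 10 ≤ 10, strength 2·8 + 1·5 = 21.
Best is 23.

23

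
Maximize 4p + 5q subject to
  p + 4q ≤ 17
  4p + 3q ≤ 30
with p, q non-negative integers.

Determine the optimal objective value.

The continuous relaxation peaks at (5.31, 2.92) with value 35.85; rounding to a feasible lattice point costs some objective.
(p,q)=(5,3) is feasible, giving 35.
(p,q)=(6,2) is feasible, giving 34.
The best lattice point is (5,3), giving 35.

35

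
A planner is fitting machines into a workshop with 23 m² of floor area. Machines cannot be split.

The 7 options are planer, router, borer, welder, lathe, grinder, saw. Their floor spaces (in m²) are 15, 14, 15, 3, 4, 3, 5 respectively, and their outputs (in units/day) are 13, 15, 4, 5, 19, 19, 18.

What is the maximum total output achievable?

Treat it as a binary knapsack problem.
Allowing fractional choices, the relaxed optimum would be about 69.6, but machines are indivisible.
lathe + grinder + saw: floor space 4 + 3 + 5 = 12 ≤ 23, output 19 + 19 + 18 = 56.
welder + lathe + grinder + saw: floor space 3 + 4 + 3 + 5 = 15 ≤ 23, output 5 + 19 + 19 + 18 = 61.
Best is welder, lathe, grinder, and saw with total output 61.

61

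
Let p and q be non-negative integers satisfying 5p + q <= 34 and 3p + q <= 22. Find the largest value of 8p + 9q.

(p,q)=(0,22) is feasible, giving 198.
(p,q)=(0,21) is feasible, giving 189.
The best lattice point is (0,22), giving 198.

198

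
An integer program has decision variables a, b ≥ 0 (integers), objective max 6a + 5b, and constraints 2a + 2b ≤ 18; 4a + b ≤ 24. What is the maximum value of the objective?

(a,b)=(5,4): 2·5+2·4=18≤18, 4·5+1·4=24≤24, objective 50.
(a,b)=(4,5): 2·4+2·5=18≤18, 4·4+1·5=21≤24, objective 49.
No feasible integer point exceeds 50.

50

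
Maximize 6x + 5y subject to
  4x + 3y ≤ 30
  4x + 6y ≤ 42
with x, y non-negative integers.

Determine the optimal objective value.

46

The continuous relaxation peaks at (4.5, 4) with value 47.00; rounding to a feasible lattice point costs some objective.
(x,y)=(6,2): 4·6+3·2=30≤30, 4·6+6·2=36≤42, objective 46.
(x,y)=(5,3): 4·5+3·3=29≤30, 4·5+6·3=38≤42, objective 45.
(x,y)=(4,4): 4·4+3·4=28≤30, 4·4+6·4=40≤42, objective 44.
(x,y)=(3,5): 4·3+3·5=27≤30, 4·3+6·5=42≤42, objective 43.
The best lattice point is (6,2), giving 46.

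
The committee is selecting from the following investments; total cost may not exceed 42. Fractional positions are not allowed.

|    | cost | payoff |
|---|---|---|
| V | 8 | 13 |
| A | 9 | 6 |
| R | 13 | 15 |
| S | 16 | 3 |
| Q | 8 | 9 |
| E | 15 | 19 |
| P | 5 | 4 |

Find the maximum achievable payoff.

51

This is an integer program with binary decision variables.
V + R + E + P: cost 8 + 13 + 15 + 5 = 41 ≤ 42, payoff 13 + 15 + 19 + 4 = 51.
V + A + Q + E: cost 8 + 9 + 8 + 15 = 40 ≤ 42, payoff 13 + 6 + 9 + 19 = 47.
V + R + E: cost 8 + 13 + 15 = 36 ≤ 42, payoff 13 + 15 + 19 = 47.
Best is V, R, E, and P with total payoff 51.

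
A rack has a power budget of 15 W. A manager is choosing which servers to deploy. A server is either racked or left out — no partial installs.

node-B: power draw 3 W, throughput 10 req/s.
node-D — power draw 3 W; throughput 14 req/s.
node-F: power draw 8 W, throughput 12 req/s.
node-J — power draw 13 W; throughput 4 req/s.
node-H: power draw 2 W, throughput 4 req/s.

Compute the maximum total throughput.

Take node-B, node-D, and node-F: power draw 3 + 3 + 8 = 14 ≤ 15, throughput 10 + 14 + 12 = 36.
No other feasible combination does better.

36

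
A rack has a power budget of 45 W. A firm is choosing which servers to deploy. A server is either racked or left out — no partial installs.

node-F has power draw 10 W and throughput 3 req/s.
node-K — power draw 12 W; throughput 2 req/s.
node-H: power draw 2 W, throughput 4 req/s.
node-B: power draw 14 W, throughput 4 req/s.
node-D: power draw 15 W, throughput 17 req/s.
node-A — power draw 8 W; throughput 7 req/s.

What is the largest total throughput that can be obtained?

32

Allowing fractional choices, the relaxed optimum would be about 33.9, but servers are indivisible.
node-H + node-B + node-D + node-A: power draw 2 + 14 + 15 + 8 = 39 ≤ 45, throughput 4 + 4 + 17 + 7 = 32.
node-F + node-H + node-D + node-A: power draw 10 + 2 + 15 + 8 = 35 ≤ 45, throughput 3 + 4 + 17 + 7 = 31.
node-K + node-H + node-D + node-A: power draw 12 + 2 + 15 + 8 = 37 ≤ 45, throughput 2 + 4 + 17 + 7 = 30.
Best is node-H, node-B, node-D, and node-A with total throughput 32.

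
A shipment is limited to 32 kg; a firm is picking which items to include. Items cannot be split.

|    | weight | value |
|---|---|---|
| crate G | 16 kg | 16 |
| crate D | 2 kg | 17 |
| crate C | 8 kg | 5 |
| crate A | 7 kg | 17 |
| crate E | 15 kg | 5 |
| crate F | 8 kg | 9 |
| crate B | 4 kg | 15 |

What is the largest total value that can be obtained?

crate G + crate D + crate A + crate B: weight 16 + 2 + 7 + 4 = 29 ≤ 32, value 16 + 17 + 17 + 15 = 65.
crate D + crate A + crate F + crate B: weight 2 + 7 + 8 + 4 = 21 ≤ 32, value 17 + 17 + 9 + 15 = 58.
crate D + crate C + crate A + crate F + crate B: weight 2 + 8 + 7 + 8 + 4 = 29 ≤ 32, value 17 + 5 + 17 + 9 + 15 = 63.
Best is crate G, crate D, crate A, and crate B with total value 65.

65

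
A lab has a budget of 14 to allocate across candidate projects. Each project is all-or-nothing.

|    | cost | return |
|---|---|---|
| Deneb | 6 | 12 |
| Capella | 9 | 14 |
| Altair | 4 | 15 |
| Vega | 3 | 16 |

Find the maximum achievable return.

Allowing fractional choices, the relaxed optimum would be about 44.6, but projects are indivisible.
Altair + Vega: cost 4 + 3 = 7 ≤ 14, return 15 + 16 = 31.
Deneb + Altair + Vega: cost 6 + 4 + 3 = 13 ≤ 14, return 12 + 15 + 16 = 43.
Capella + Vega: cost 9 + 3 = 12 ≤ 14, return 14 + 16 = 30.
Best is Deneb, Altair, and Vega with total return 43.

43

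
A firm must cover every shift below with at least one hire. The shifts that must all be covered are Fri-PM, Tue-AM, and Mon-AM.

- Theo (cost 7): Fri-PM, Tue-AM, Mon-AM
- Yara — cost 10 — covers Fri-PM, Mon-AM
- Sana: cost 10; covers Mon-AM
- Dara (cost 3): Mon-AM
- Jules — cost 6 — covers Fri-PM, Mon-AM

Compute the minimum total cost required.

This is an integer covering problem.
Theo alone covers Fri-PM, Tue-AM, Mon-AM — every shift.
Total cost: 7.

7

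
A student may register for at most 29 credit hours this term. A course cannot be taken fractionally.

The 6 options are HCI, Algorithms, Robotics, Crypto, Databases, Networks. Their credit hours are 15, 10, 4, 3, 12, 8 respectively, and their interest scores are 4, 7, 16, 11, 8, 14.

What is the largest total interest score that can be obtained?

Allowing fractional choices, the relaxed optimum would be about 50.7, but courses are indivisible.
Robotics + Crypto + Databases + Networks: credit hours 4 + 3 + 12 + 8 = 27 ≤ 29, interest score 16 + 11 + 8 + 14 = 49.
Algorithms + Robotics + Crypto + Networks: credit hours 10 + 4 + 3 + 8 = 25 ≤ 29, interest score 7 + 16 + 11 + 14 = 48.
Algorithms + Robotics + Crypto + Databases: credit hours 10 + 4 + 3 + 12 = 29 ≤ 29, interest score 7 + 16 + 11 + 8 = 42.
Best is Robotics, Crypto, Databases, and Networks with total interest score 49.

49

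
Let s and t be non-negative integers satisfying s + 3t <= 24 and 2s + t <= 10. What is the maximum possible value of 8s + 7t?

(s,t)=(2,6) is feasible, giving 58.
(s,t)=(1,7) is feasible, giving 57.
(s,t)=(0,8) is feasible, giving 56.
The best lattice point is (2,6), giving 58.

58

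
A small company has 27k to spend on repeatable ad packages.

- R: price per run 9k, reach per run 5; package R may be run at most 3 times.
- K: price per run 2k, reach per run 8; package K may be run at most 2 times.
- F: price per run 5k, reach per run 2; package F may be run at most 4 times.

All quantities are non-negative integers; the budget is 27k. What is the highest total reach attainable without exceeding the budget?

Take 2×R, 2×K, and 1×F: price 27 ≤ 27, reach 2·5 + 2·8 + 1·2 = 28.
K has the best ratio (8/2) and is taken to its limit of 2; remaining capacity is filled optimally with the others.

28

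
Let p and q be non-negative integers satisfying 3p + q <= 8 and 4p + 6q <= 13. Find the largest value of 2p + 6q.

12

(p,q)=(0,2) is feasible, giving 12.
(p,q)=(1,1) is feasible, giving 8.
(p,q)=(0,1) is feasible, giving 6.
No feasible integer point exceeds 12.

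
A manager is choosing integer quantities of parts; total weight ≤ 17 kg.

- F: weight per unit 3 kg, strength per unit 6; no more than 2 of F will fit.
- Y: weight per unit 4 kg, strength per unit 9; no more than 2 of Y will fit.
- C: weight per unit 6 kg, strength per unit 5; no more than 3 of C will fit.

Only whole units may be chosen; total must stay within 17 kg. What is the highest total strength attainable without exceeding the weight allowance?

30

Y has the best ratio (9/4); taking only Y gives at most 2×9 = 18 (stopped by the supply cap of 2).
Mixing does better — 2×F and 2×Y: weight 14 ≤ 17, strength 2·6 + 2·9 = 30.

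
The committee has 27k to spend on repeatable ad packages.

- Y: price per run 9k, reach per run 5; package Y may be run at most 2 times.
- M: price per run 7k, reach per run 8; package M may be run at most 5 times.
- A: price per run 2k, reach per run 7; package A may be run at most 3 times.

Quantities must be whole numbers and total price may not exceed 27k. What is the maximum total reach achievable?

45

3×M and 2×A: price 25 ≤ 27, reach 3·8 + 2·7 = 38.
3×M and 3×A: price 27 ≤ 27, reach 3·8 + 3·7 = 45.
Best is 45.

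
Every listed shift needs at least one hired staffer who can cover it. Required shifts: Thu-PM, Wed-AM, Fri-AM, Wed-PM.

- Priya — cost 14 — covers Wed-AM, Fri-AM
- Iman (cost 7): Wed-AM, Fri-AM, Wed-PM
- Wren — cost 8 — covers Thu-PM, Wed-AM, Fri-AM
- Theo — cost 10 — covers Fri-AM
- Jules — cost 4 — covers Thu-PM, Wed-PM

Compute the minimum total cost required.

11

This is a weighted set-cover instance.
Choose Iman and Jules: together they cover Thu-PM, Wed-AM, Fri-AM, Wed-PM — every shift.
Total cost: 7 + 4 = 11.
No cover costs less than 11.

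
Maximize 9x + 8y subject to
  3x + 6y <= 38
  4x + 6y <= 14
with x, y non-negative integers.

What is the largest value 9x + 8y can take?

27

Relaxing integrality, the LP optimum is 31.50 at (x,y) = (3.5, 0), which is not an integer point.
(x,y)=(3,0) is feasible, giving 27.
(x,y)=(2,1) is feasible, giving 26.
(x,y)=(2,0) is feasible, giving 18.
No feasible integer point exceeds 27.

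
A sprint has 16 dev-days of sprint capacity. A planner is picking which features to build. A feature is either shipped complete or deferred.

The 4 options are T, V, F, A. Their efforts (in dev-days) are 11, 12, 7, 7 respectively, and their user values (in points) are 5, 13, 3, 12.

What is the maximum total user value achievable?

15

This is an integer program with binary decision variables.
A: effort 7 ≤ 16, user value 12.
F + A: effort 7 + 7 = 14 ≤ 16, user value 3 + 12 = 15.
V: effort 12 ≤ 16, user value 13.
Best is F and A with total user value 15.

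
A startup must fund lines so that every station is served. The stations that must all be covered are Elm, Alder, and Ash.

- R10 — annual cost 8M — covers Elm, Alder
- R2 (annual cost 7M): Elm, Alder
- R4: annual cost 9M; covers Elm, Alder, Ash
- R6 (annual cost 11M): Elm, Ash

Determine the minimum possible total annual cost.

R4 alone covers Elm, Alder, Ash — every station.
Total annual cost: 9.
No cover costs less than 9.

9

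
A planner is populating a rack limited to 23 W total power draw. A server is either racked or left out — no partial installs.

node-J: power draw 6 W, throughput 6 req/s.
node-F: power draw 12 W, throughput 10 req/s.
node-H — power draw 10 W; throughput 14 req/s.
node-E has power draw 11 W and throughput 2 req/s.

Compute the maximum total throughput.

Allowing fractional choices, the relaxed optimum would be about 25.8, but servers are indivisible.
node-F + node-H: power draw 12 + 10 = 22 ≤ 23, throughput 10 + 14 = 24.
node-J + node-H: power draw 6 + 10 = 16 ≤ 23, throughput 6 + 14 = 20.
Best is node-F and node-H with total throughput 24.

24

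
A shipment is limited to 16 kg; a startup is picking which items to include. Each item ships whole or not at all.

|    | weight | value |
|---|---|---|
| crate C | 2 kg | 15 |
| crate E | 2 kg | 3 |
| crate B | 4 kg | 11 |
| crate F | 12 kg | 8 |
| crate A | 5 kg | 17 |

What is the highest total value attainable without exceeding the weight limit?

Take crate C, crate E, crate B, and crate A: weight 2 + 2 + 4 + 5 = 13 ≤ 16, value 15 + 3 + 11 + 17 = 46.
No other feasible combination does better.

46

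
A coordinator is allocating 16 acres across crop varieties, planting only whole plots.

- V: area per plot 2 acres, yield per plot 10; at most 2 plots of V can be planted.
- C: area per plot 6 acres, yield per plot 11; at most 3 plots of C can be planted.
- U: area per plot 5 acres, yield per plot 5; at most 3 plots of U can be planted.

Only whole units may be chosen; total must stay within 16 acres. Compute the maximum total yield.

Take 2×V and 2×C: area 16 ≤ 16, yield 2·10 + 2·11 = 42.
V has the best ratio (10/2) and is taken to its limit of 2; remaining capacity is filled optimally with the others.

42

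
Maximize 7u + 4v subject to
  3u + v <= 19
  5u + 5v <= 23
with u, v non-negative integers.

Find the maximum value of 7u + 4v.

The continuous relaxation peaks at (4.6, 0) with value 32.20; rounding to a feasible lattice point costs some objective.
(u,v)=(4,0): 3·4+1·0=12≤19, 5·4+5·0=20≤23, objective 28.
(u,v)=(3,1): 3·3+1·1=10≤19, 5·3+5·1=20≤23, objective 25.
(u,v)=(3,0): 3·3+1·0=9≤19, 5·3+5·0=15≤23, objective 21.
The best lattice point is (4,0), giving 28.

28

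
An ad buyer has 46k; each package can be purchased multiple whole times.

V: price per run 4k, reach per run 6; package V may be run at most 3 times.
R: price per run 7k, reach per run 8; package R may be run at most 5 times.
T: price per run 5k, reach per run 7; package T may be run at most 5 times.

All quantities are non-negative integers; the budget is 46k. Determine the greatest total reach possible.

This is a bounded integer knapsack.
3×V, 1×R, and 5×T: price 44 ≤ 46, reach 3·6 + 1·8 + 5·7 = 61.
3×V, 2×R, and 4×T: price 46 ≤ 46, reach 3·6 + 2·8 + 4·7 = 62.
Best is 62.

62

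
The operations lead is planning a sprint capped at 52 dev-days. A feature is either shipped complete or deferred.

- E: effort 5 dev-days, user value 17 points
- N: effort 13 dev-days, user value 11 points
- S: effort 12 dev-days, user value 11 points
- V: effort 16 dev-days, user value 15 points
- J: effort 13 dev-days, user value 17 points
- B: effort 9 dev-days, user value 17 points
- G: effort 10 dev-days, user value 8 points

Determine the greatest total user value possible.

73

Take E, N, S, J, and B: effort 5 + 13 + 12 + 13 + 9 = 52 ≤ 52, user value 17 + 11 + 11 + 17 + 17 = 73.
No other feasible combination does better.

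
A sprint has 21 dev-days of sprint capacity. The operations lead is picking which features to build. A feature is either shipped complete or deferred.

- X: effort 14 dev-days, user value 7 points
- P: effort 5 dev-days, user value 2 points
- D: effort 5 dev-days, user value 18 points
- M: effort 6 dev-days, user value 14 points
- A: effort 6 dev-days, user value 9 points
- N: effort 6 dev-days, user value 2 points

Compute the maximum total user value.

Take D, M, and A: effort 5 + 6 + 6 = 17 ≤ 21, user value 18 + 14 + 9 = 41.
No other feasible combination does better.

41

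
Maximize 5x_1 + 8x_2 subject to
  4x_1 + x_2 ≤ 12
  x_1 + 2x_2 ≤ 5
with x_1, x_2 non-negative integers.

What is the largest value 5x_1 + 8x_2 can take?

21

Relaxing integrality, the LP optimum is 22.71 at (x_1,x_2) = (2.71, 1.14), which is not an integer point.
(x_1,x_2)=(1,2): 4·1+1·2=6≤12, 1·1+2·2=5≤5, objective 21.
(x_1,x_2)=(2,1): 4·2+1·1=9≤12, 1·2+2·1=4≤5, objective 18.
(x_1,x_2)=(0,2): 4·0+1·2=2≤12, 1·0+2·2=4≤5, objective 16.
The best lattice point is (1,2), giving 21.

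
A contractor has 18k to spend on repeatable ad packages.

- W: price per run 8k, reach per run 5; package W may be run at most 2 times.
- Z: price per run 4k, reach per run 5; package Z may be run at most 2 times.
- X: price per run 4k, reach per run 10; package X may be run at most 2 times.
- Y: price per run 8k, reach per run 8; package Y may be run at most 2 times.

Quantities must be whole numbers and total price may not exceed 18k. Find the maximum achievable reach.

30

X has the best ratio (10/4); taking only X gives at most 2×10 = 20 (stopped by the supply cap of 2).
Mixing does better — 2×Z and 2×X: price 16 ≤ 18, reach 2·5 + 2·10 = 30.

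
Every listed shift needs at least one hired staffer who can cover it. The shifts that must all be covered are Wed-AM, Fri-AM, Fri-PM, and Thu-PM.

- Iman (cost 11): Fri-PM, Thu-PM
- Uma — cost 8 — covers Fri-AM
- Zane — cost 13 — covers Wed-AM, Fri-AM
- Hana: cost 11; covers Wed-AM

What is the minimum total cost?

24

This is a weighted set-cover instance.
Choose Iman and Zane: together they cover Wed-AM, Fri-AM, Fri-PM, Thu-PM — every shift.
Total cost: 11 + 13 = 24.
No cover costs less than 24.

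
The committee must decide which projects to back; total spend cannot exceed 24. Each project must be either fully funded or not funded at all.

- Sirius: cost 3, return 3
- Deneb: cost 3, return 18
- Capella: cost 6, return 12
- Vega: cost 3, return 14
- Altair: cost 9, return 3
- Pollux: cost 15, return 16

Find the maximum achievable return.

Deneb + Vega + Pollux: cost 3 + 3 + 15 = 21 ≤ 24, return 18 + 14 + 16 = 48.
Sirius + Deneb + Capella + Vega + Altair: cost 3 + 3 + 6 + 3 + 9 = 24 ≤ 24, return 3 + 18 + 12 + 14 + 3 = 50.
Sirius + Deneb + Vega + Pollux: cost 3 + 3 + 3 + 15 = 24 ≤ 24, return 3 + 18 + 14 + 16 = 51.
Best is Sirius, Deneb, Vega, and Pollux with total return 51.

51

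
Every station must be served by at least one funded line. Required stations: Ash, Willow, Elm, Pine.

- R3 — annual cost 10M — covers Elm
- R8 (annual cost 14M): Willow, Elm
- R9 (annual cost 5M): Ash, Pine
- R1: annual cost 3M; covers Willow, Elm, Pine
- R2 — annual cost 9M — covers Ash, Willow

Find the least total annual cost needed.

8

This is a weighted set-cover instance.
Choose R9 and R1: together they cover Ash, Willow, Elm, Pine — every station.
Total annual cost: 5 + 3 = 8.
No cover costs less than 8.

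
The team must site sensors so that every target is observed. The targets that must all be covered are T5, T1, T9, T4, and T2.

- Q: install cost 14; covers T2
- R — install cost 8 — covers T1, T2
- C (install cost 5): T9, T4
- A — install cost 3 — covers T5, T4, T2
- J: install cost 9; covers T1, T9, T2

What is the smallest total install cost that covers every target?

Choose A and J: together they cover T5, T1, T9, T4, T2 — every target.
Total install cost: 3 + 9 = 12.

12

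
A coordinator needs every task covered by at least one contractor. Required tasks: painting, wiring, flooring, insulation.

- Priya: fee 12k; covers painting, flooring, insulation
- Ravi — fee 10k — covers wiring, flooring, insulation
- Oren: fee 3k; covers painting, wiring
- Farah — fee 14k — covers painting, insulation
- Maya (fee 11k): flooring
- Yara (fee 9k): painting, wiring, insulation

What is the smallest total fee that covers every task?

Choose Ravi and Oren: together they cover painting, wiring, flooring, insulation — every task.
Total fee: 10 + 3 = 13.

13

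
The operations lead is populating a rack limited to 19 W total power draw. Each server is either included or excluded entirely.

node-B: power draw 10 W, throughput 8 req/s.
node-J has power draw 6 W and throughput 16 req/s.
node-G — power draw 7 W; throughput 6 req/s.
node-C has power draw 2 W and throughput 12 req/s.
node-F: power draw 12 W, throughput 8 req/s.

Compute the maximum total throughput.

36

node-J + node-G + node-C: power draw 6 + 7 + 2 = 15 ≤ 19, throughput 16 + 6 + 12 = 34.
node-B + node-J + node-C: power draw 10 + 6 + 2 = 18 ≤ 19, throughput 8 + 16 + 12 = 36.
node-J + node-C: power draw 6 + 2 = 8 ≤ 19, throughput 16 + 12 = 28.
Best is node-B, node-J, and node-C with total throughput 36.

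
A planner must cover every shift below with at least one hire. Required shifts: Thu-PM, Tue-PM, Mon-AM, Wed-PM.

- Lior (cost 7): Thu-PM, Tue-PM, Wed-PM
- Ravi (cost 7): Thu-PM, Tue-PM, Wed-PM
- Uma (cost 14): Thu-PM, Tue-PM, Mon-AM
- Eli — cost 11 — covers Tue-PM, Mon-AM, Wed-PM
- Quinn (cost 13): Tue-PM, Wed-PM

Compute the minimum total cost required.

Choose Lior and Eli: together they cover Thu-PM, Tue-PM, Mon-AM, Wed-PM — every shift.
Total cost: 7 + 11 = 18.
No cover costs less than 18.

18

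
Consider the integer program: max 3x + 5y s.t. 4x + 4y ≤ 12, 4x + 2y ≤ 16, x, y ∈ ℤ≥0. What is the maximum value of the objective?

(x,y)=(0,3) is feasible, giving 15.
(x,y)=(1,2) is feasible, giving 13.
(x,y)=(0,2) is feasible, giving 10.
No feasible integer point exceeds 15.

15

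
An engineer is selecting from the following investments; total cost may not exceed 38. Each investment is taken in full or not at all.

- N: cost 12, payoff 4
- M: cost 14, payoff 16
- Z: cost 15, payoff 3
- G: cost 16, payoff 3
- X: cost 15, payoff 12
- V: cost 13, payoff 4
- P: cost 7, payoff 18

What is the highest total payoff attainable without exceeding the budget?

Treat it as a binary knapsack problem.
Allowing fractional choices, the relaxed optimum would be about 46.7, but investments are indivisible.
M + X + P: cost 14 + 15 + 7 = 36 ≤ 38, payoff 16 + 12 + 18 = 46.
N + M + P: cost 12 + 14 + 7 = 33 ≤ 38, payoff 4 + 16 + 18 = 38.
Best is M, X, and P with total payoff 46.

46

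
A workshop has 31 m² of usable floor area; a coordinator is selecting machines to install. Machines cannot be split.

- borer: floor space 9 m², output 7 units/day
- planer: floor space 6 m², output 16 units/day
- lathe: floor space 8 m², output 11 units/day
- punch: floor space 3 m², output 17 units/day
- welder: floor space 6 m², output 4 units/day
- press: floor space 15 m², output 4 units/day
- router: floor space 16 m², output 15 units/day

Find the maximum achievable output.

This is a 0-1 knapsack instance.
planer + punch + welder + router: floor space 6 + 3 + 6 + 16 = 31 ≤ 31, output 16 + 17 + 4 + 15 = 52.
planer + lathe + punch + welder: floor space 6 + 8 + 3 + 6 = 23 ≤ 31, output 16 + 11 + 17 + 4 = 48.
borer + planer + lathe + punch: floor space 9 + 6 + 8 + 3 = 26 ≤ 31, output 7 + 16 + 11 + 17 = 51.
Best is planer, punch, welder, and router with total output 52.

52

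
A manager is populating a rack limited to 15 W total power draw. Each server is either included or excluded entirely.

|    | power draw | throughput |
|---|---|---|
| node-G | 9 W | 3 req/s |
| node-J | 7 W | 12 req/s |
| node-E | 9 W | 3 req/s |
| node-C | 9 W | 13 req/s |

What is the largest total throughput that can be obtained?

13

Allowing fractional choices, the relaxed optimum would be about 23.6, but servers are indivisible.
node-C: power draw 9 ≤ 15, throughput 13.
node-J: power draw 7 ≤ 15, throughput 12.
Best is node-C with total throughput 13.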